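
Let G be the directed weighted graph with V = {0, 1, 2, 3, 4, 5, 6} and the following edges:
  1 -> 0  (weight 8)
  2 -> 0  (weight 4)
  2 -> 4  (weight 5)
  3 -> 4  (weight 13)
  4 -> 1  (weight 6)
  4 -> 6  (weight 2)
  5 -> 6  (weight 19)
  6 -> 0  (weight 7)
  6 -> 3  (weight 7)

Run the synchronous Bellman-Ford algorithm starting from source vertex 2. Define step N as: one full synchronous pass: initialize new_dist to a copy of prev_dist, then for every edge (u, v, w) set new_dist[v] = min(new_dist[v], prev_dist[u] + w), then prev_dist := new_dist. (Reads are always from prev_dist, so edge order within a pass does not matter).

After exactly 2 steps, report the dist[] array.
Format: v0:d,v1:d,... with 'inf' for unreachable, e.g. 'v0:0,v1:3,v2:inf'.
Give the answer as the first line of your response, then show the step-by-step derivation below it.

v0:4,v1:11,v2:0,v3:inf,v4:5,v5:inf,v6:7

step 1: dist = v0:4,v1:inf,v2:0,v3:inf,v4:5,v5:inf,v6:inf
step 2: dist = v0:4,v1:11,v2:0,v3:inf,v4:5,v5:inf,v6:7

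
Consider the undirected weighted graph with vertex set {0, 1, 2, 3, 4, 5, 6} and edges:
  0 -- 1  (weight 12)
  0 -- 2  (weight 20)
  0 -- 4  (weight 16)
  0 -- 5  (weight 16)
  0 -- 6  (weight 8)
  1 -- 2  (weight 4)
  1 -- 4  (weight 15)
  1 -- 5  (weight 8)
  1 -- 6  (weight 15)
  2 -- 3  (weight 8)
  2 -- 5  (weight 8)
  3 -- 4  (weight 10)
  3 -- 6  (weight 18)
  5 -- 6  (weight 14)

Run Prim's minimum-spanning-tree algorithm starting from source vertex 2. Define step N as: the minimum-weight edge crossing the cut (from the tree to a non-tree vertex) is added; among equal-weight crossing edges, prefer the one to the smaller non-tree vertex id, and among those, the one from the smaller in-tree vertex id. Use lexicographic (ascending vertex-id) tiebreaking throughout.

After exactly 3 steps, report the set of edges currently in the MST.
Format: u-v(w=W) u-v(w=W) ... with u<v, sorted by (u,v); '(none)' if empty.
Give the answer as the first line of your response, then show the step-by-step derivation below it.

1-2(w=4) 1-5(w=8) 2-3(w=8)

step 1: add edge 1-2 (w=4); MST = {1-2(w=4)}
step 2: add edge 2-3 (w=8); MST = {1-2(w=4) 2-3(w=8)}
step 3: add edge 1-5 (w=8); MST = {1-2(w=4) 1-5(w=8) 2-3(w=8)}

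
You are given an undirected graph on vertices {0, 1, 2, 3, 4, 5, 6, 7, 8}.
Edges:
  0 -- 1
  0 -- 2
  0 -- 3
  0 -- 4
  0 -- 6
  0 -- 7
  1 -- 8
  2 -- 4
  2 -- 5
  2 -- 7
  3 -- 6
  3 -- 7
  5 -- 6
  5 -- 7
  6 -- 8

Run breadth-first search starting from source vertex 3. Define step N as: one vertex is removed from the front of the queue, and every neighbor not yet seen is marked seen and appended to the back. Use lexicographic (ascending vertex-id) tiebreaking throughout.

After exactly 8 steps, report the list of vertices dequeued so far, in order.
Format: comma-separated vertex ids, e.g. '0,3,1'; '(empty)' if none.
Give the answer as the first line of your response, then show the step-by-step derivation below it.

3,0,6,7,1,2,4,5

step 1: dequeue 3; queue=[0,6,7]; order=3
step 2: dequeue 0; queue=[6,7,1,2,4]; order=3,0
step 3: dequeue 6; queue=[7,1,2,4,5,8]; order=3,0,6
step 4: dequeue 7; queue=[1,2,4,5,8]; order=3,0,6,7
step 5: dequeue 1; queue=[2,4,5,8]; order=3,0,6,7,1
step 6: dequeue 2; queue=[4,5,8]; order=3,0,6,7,1,2
step 7: dequeue 4; queue=[5,8]; order=3,0,6,7,1,2,4
step 8: dequeue 5; queue=[8]; order=3,0,6,7,1,2,4,5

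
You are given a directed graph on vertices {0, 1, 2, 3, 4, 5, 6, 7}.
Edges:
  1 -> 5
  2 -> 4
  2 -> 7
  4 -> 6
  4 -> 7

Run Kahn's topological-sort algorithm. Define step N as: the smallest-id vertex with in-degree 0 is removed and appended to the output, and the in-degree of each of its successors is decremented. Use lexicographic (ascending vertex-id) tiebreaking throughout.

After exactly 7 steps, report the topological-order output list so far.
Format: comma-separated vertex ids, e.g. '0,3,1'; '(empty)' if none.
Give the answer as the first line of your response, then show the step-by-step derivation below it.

0,1,2,3,4,5,6

step 1: output 0; order=[0]; indeg=(0,0,0,0,1,1,1,2)
step 2: output 1; order=[0,1]; indeg=(0,0,0,0,1,0,1,2)
step 3: output 2; order=[0,1,2]; indeg=(0,0,0,0,0,0,1,1)
step 4: output 3; order=[0,1,2,3]; indeg=(0,0,0,0,0,0,1,1)
step 5: output 4; order=[0,1,2,3,4]; indeg=(0,0,0,0,0,0,0,0)
step 6: output 5; order=[0,1,2,3,4,5]; indeg=(0,0,0,0,0,0,0,0)
step 7: output 6; order=[0,1,2,3,4,5,6]; indeg=(0,0,0,0,0,0,0,0)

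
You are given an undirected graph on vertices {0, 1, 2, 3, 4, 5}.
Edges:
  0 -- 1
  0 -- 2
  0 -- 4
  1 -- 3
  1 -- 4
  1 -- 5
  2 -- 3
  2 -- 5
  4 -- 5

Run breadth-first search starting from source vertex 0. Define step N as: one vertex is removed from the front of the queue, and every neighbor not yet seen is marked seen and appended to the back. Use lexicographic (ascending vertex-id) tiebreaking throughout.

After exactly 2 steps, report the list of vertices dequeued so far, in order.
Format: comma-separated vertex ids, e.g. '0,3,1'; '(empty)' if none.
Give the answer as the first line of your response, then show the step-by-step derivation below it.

0,1

step 1: dequeue 0; queue=[1,2,4]; order=0
step 2: dequeue 1; queue=[2,4,3,5]; order=0,1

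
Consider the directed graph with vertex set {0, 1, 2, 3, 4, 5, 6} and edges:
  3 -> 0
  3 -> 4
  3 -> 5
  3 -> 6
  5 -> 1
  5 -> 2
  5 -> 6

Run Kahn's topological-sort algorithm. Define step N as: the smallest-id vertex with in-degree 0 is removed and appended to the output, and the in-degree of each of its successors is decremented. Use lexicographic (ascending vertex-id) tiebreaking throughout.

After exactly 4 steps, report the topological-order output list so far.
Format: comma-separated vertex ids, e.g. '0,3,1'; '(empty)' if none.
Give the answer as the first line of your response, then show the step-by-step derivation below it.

3,0,4,5

step 1: output 3; order=[3]; indeg=(0,1,1,0,0,0,1)
step 2: output 0; order=[3,0]; indeg=(0,1,1,0,0,0,1)
step 3: output 4; order=[3,0,4]; indeg=(0,1,1,0,0,0,1)
step 4: output 5; order=[3,0,4,5]; indeg=(0,0,0,0,0,0,0)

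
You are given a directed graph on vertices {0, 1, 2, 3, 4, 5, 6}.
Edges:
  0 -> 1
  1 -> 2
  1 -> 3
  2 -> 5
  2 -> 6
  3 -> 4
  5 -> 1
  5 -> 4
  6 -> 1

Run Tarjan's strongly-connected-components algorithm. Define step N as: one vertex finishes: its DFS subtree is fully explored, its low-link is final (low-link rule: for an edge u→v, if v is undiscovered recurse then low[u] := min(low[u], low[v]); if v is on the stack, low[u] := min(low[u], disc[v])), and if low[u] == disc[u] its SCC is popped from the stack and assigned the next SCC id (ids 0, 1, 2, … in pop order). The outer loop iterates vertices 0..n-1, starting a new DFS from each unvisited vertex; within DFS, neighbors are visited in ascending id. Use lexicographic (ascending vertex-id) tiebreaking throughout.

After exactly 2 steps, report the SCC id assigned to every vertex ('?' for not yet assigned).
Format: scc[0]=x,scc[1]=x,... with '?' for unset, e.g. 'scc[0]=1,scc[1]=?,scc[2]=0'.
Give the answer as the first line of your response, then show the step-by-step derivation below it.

scc[0]=?,scc[1]=?,scc[2]=?,scc[3]=?,scc[4]=0,scc[5]=?,scc[6]=?

step 1: low=(low[0]=0,low[1]=1,low[2]=2,low[3]=?,low[4]=4,low[5]=1,low[6]=?); scc=(scc[0]=?,scc[1]=?,scc[2]=?,scc[3]=?,scc[4]=0,scc[5]=?,scc[6]=?)
step 2: low=(low[0]=0,low[1]=1,low[2]=2,low[3]=?,low[4]=4,low[5]=1,low[6]=?); scc=(scc[0]=?,scc[1]=?,scc[2]=?,scc[3]=?,scc[4]=0,scc[5]=?,scc[6]=?)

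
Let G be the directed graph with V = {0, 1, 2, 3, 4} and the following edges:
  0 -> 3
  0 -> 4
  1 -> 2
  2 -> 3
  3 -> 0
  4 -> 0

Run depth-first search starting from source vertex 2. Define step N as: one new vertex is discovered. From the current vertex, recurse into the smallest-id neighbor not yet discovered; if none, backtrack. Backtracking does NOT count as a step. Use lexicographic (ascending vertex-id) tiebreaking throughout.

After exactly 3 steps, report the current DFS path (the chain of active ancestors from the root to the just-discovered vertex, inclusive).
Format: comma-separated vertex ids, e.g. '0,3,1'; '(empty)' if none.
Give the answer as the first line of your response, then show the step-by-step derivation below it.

2,3,0

step 1: discover 2; path=2; order=2
step 2: discover 3; path=2>3; order=2,3
step 3: discover 0; path=2>3>0; order=2,3,0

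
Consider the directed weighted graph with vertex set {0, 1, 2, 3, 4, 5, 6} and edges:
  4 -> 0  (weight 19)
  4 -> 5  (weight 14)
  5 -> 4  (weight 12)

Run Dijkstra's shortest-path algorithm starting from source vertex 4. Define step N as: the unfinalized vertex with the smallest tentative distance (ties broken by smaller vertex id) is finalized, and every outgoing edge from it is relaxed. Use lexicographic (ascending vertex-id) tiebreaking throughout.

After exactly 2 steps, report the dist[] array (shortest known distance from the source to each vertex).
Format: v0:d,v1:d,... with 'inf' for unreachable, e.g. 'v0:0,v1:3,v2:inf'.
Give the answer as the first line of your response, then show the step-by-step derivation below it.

v0:19,v1:inf,v2:inf,v3:inf,v4:0,v5:14,v6:inf

step 1: dist = v0:19,v1:inf,v2:inf,v3:inf,v4:0,v5:14,v6:inf
step 2: dist = v0:19,v1:inf,v2:inf,v3:inf,v4:0,v5:14,v6:inf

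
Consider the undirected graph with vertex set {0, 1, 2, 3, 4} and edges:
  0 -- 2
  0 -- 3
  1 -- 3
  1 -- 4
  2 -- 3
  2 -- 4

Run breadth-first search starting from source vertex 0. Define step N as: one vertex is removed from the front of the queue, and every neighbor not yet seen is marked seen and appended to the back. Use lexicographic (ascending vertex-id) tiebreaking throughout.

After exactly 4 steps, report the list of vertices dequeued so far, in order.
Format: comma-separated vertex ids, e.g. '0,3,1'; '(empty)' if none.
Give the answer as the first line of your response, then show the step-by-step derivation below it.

0,2,3,4

step 1: dequeue 0; queue=[2,3]; order=0
step 2: dequeue 2; queue=[3,4]; order=0,2
step 3: dequeue 3; queue=[4,1]; order=0,2,3
step 4: dequeue 4; queue=[1]; order=0,2,3,4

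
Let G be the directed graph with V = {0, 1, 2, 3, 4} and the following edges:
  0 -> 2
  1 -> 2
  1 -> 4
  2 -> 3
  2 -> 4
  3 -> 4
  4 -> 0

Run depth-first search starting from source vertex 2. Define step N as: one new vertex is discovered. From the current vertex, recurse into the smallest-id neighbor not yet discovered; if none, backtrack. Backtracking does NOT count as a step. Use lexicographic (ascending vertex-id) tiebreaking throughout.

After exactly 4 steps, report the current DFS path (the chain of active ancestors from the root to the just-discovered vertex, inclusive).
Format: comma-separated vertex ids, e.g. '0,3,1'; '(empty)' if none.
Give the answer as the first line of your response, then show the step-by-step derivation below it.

2,3,4,0

step 1: discover 2; path=2; order=2
step 2: discover 3; path=2>3; order=2,3
step 3: discover 4; path=2>3>4; order=2,3,4
step 4: discover 0; path=2>3>4>0; order=2,3,4,0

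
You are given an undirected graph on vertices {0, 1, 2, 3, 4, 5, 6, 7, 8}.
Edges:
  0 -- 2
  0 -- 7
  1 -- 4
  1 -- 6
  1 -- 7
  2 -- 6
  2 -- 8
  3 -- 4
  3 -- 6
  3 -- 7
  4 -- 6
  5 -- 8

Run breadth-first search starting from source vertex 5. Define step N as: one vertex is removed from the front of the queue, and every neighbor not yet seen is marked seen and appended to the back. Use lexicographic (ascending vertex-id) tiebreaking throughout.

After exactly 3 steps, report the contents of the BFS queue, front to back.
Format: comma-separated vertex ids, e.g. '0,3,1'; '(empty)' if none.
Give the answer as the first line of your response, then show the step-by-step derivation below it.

0,6

step 1: dequeue 5; queue=[8]; order=5
step 2: dequeue 8; queue=[2]; order=5,8
step 3: dequeue 2; queue=[0,6]; order=5,8,2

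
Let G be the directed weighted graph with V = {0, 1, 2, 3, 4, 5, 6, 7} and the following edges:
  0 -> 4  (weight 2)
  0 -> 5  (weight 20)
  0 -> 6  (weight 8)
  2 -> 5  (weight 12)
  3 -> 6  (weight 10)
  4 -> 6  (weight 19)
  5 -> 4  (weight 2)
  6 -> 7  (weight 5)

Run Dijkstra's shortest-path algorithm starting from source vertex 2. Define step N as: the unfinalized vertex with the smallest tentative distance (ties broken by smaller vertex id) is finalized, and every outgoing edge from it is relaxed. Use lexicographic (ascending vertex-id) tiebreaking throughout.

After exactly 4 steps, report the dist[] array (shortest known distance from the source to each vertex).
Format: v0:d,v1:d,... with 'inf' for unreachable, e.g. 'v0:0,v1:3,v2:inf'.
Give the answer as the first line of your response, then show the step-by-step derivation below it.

v0:inf,v1:inf,v2:0,v3:inf,v4:14,v5:12,v6:33,v7:38

step 1: dist = v0:inf,v1:inf,v2:0,v3:inf,v4:inf,v5:12,v6:inf,v7:inf
step 2: dist = v0:inf,v1:inf,v2:0,v3:inf,v4:14,v5:12,v6:inf,v7:inf
step 3: dist = v0:inf,v1:inf,v2:0,v3:inf,v4:14,v5:12,v6:33,v7:inf
step 4: dist = v0:inf,v1:inf,v2:0,v3:inf,v4:14,v5:12,v6:33,v7:38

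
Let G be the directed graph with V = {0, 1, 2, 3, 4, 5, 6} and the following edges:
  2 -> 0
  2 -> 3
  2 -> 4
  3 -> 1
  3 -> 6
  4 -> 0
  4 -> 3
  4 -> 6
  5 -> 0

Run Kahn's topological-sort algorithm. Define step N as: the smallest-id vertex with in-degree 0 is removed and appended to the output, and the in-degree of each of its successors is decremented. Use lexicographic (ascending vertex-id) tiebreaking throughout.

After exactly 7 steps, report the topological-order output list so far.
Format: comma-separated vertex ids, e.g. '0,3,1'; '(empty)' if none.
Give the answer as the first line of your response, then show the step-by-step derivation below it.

2,4,3,1,5,0,6

step 1: output 2; order=[2]; indeg=(2,1,0,1,0,0,2)
step 2: output 4; order=[2,4]; indeg=(1,1,0,0,0,0,1)
step 3: output 3; order=[2,4,3]; indeg=(1,0,0,0,0,0,0)
step 4: output 1; order=[2,4,3,1]; indeg=(1,0,0,0,0,0,0)
step 5: output 5; order=[2,4,3,1,5]; indeg=(0,0,0,0,0,0,0)
step 6: output 0; order=[2,4,3,1,5,0]; indeg=(0,0,0,0,0,0,0)
step 7: output 6; order=[2,4,3,1,5,0,6]; indeg=(0,0,0,0,0,0,0)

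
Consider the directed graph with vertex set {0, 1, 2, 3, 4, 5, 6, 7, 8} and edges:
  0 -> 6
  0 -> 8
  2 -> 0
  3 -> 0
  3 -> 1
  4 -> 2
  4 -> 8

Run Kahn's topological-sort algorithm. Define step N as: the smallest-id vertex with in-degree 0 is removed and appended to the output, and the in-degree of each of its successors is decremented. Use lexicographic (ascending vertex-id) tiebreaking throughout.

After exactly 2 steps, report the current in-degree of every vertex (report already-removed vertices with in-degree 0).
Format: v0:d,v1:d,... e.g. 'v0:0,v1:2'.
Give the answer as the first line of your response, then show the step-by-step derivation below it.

v0:1,v1:0,v2:1,v3:0,v4:0,v5:0,v6:1,v7:0,v8:2

step 1: output 3; order=[3]; indeg=(1,0,1,0,0,0,1,0,2)
step 2: output 1; order=[3,1]; indeg=(1,0,1,0,0,0,1,0,2)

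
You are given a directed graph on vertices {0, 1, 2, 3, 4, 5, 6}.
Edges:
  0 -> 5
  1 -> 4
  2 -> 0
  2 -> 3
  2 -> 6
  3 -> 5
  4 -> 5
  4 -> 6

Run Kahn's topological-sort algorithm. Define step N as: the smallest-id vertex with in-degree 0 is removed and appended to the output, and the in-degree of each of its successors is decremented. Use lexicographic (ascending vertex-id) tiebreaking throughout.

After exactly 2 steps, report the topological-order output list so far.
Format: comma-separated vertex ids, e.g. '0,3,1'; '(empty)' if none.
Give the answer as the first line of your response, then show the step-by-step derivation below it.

1,2

step 1: output 1; order=[1]; indeg=(1,0,0,1,0,3,2)
step 2: output 2; order=[1,2]; indeg=(0,0,0,0,0,3,1)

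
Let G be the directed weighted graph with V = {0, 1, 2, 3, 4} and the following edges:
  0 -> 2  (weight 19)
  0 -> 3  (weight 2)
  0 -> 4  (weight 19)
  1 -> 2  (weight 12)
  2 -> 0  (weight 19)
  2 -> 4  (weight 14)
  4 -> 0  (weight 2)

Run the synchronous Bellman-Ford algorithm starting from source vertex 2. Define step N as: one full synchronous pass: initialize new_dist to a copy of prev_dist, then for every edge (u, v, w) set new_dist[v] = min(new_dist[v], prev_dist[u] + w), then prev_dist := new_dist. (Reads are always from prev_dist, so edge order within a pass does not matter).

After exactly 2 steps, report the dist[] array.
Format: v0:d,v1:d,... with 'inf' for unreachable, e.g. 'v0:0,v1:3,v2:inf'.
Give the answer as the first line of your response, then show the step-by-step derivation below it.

v0:16,v1:inf,v2:0,v3:21,v4:14

step 1: dist = v0:19,v1:inf,v2:0,v3:inf,v4:14
step 2: dist = v0:16,v1:inf,v2:0,v3:21,v4:14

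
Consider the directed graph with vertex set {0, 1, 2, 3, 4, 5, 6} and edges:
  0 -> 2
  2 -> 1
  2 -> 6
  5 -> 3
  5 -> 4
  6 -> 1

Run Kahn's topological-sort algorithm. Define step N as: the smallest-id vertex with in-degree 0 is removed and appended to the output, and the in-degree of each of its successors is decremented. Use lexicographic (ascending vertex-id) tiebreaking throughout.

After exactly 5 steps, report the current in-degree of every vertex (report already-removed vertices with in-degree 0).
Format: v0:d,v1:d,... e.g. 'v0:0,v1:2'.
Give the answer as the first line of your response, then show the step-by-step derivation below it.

v0:0,v1:1,v2:0,v3:0,v4:0,v5:0,v6:0

step 1: output 0; order=[0]; indeg=(0,2,0,1,1,0,1)
step 2: output 2; order=[0,2]; indeg=(0,1,0,1,1,0,0)
step 3: output 5; order=[0,2,5]; indeg=(0,1,0,0,0,0,0)
step 4: output 3; order=[0,2,5,3]; indeg=(0,1,0,0,0,0,0)
step 5: output 4; order=[0,2,5,3,4]; indeg=(0,1,0,0,0,0,0)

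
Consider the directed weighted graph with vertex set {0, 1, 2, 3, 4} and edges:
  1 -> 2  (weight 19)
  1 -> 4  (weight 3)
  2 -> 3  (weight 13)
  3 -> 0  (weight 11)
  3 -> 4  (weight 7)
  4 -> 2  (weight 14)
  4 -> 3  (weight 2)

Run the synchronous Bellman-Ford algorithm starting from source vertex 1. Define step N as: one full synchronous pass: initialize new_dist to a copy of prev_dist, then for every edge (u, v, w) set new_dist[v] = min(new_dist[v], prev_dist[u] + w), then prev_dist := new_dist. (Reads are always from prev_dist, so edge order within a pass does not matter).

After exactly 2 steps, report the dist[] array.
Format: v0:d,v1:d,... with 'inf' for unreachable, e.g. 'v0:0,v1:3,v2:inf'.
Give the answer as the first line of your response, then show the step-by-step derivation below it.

v0:inf,v1:0,v2:17,v3:5,v4:3

step 1: dist = v0:inf,v1:0,v2:19,v3:inf,v4:3
step 2: dist = v0:inf,v1:0,v2:17,v3:5,v4:3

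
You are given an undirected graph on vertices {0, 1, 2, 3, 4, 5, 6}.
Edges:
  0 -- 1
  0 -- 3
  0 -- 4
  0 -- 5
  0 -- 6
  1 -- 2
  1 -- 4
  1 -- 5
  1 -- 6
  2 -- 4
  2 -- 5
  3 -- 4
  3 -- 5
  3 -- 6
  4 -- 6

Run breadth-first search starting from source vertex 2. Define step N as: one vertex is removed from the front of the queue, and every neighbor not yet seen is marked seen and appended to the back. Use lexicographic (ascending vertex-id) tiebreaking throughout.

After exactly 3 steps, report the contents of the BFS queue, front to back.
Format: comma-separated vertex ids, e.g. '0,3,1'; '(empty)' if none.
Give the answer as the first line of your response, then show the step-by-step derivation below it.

5,0,6,3

step 1: dequeue 2; queue=[1,4,5]; order=2
step 2: dequeue 1; queue=[4,5,0,6]; order=2,1
step 3: dequeue 4; queue=[5,0,6,3]; order=2,1,4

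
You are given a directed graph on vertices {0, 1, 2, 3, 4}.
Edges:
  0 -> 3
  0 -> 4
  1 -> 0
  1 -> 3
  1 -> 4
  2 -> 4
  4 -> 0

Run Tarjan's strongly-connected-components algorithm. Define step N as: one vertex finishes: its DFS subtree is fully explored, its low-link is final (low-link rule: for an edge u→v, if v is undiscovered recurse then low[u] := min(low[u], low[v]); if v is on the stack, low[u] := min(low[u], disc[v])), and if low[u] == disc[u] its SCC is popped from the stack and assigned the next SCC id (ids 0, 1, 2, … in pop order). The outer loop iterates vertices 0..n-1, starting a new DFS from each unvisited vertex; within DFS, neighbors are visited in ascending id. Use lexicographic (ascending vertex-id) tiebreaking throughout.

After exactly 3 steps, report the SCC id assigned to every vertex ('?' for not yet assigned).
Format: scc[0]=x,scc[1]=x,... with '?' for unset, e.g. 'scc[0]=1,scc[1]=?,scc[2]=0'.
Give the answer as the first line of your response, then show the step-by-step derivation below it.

scc[0]=1,scc[1]=?,scc[2]=?,scc[3]=0,scc[4]=1

step 1: low=(low[0]=0,low[1]=?,low[2]=?,low[3]=1,low[4]=?); scc=(scc[0]=?,scc[1]=?,scc[2]=?,scc[3]=0,scc[4]=?)
step 2: low=(low[0]=0,low[1]=?,low[2]=?,low[3]=1,low[4]=0); scc=(scc[0]=?,scc[1]=?,scc[2]=?,scc[3]=0,scc[4]=?)
step 3: low=(low[0]=0,low[1]=?,low[2]=?,low[3]=1,low[4]=0); scc=(scc[0]=1,scc[1]=?,scc[2]=?,scc[3]=0,scc[4]=1)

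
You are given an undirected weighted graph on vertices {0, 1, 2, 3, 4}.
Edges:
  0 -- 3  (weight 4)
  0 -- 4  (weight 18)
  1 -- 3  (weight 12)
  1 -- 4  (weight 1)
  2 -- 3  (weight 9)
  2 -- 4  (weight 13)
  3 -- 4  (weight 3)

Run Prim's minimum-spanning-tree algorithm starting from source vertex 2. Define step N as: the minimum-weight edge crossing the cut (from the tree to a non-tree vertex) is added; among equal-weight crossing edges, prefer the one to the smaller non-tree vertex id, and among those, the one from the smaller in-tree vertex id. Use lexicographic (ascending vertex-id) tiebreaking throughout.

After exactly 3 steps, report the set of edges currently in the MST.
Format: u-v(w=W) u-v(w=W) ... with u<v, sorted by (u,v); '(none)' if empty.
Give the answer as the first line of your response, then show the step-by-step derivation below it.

1-4(w=1) 2-3(w=9) 3-4(w=3)

step 1: add edge 2-3 (w=9); MST = {2-3(w=9)}
step 2: add edge 3-4 (w=3); MST = {2-3(w=9) 3-4(w=3)}
step 3: add edge 1-4 (w=1); MST = {1-4(w=1) 2-3(w=9) 3-4(w=3)}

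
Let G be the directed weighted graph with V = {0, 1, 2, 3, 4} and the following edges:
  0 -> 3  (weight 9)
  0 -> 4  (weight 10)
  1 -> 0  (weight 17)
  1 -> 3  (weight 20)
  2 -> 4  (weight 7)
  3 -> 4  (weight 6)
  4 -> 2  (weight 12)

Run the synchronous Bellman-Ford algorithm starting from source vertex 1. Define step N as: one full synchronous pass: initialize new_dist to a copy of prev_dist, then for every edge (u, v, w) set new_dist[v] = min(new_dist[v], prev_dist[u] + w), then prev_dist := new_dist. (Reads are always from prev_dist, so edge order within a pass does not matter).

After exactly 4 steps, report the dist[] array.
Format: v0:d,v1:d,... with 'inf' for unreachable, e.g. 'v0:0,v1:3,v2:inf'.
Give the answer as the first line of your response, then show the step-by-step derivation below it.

v0:17,v1:0,v2:38,v3:20,v4:26

step 1: dist = v0:17,v1:0,v2:inf,v3:20,v4:inf
step 2: dist = v0:17,v1:0,v2:inf,v3:20,v4:26
step 3: dist = v0:17,v1:0,v2:38,v3:20,v4:26
step 4: dist = v0:17,v1:0,v2:38,v3:20,v4:26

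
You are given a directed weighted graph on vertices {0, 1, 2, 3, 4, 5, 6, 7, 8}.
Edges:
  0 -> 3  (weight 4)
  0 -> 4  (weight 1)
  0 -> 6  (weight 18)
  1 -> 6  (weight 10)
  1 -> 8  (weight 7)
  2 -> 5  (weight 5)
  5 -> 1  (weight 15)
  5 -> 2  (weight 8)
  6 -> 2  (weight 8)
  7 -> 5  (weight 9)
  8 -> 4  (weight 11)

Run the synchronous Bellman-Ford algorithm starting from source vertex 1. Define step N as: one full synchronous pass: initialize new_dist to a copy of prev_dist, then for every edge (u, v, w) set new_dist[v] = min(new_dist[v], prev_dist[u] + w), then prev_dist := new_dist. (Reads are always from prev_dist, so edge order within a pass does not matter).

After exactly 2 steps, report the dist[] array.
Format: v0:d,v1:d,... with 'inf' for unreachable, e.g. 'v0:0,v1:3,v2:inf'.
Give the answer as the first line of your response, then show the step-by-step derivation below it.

v0:inf,v1:0,v2:18,v3:inf,v4:18,v5:inf,v6:10,v7:inf,v8:7

step 1: dist = v0:inf,v1:0,v2:inf,v3:inf,v4:inf,v5:inf,v6:10,v7:inf,v8:7
step 2: dist = v0:inf,v1:0,v2:18,v3:inf,v4:18,v5:inf,v6:10,v7:inf,v8:7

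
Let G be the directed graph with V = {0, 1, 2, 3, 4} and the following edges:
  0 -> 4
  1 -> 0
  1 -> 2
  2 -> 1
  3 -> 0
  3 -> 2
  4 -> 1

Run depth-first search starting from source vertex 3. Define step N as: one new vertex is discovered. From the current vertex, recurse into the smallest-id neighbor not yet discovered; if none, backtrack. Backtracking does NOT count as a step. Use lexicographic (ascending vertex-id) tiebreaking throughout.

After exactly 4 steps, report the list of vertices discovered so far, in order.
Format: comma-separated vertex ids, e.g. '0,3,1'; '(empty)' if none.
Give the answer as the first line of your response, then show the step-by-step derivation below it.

3,0,4,1

step 1: discover 3; path=3; order=3
step 2: discover 0; path=3>0; order=3,0
step 3: discover 4; path=3>0>4; order=3,0,4
step 4: discover 1; path=3>0>4>1; order=3,0,4,1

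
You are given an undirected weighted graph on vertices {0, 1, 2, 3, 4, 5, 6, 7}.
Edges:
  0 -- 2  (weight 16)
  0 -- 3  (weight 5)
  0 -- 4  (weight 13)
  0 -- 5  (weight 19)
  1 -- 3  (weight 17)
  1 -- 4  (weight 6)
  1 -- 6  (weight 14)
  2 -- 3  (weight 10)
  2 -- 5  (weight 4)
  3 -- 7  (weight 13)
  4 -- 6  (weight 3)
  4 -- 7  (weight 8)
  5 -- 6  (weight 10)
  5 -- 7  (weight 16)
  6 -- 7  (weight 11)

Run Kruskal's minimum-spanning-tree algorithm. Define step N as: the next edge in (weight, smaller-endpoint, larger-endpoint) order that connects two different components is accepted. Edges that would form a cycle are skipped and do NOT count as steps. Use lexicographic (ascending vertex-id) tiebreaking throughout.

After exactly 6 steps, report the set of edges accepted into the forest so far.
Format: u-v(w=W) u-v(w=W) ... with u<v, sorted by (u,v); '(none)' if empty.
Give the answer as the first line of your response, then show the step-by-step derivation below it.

0-3(w=5) 1-4(w=6) 2-3(w=10) 2-5(w=4) 4-6(w=3) 4-7(w=8)

step 1: add edge 4-6 (w=3); MST = {4-6(w=3)}
step 2: add edge 2-5 (w=4); MST = {2-5(w=4) 4-6(w=3)}
step 3: add edge 0-3 (w=5); MST = {0-3(w=5) 2-5(w=4) 4-6(w=3)}
step 4: add edge 1-4 (w=6); MST = {0-3(w=5) 1-4(w=6) 2-5(w=4) 4-6(w=3)}
step 5: add edge 4-7 (w=8); MST = {0-3(w=5) 1-4(w=6) 2-5(w=4) 4-6(w=3) 4-7(w=8)}
step 6: add edge 2-3 (w=10); MST = {0-3(w=5) 1-4(w=6) 2-3(w=10) 2-5(w=4) 4-6(w=3) 4-7(w=8)}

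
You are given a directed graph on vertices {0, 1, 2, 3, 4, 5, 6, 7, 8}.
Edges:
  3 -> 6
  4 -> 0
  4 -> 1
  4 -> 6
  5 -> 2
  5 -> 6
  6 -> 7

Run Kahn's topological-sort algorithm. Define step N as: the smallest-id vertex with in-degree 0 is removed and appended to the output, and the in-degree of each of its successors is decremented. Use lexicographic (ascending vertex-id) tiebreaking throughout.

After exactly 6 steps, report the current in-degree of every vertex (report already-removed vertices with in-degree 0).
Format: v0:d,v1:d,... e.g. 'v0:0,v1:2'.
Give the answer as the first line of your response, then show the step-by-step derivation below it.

v0:0,v1:0,v2:0,v3:0,v4:0,v5:0,v6:0,v7:1,v8:0

step 1: output 3; order=[3]; indeg=(1,1,1,0,0,0,2,1,0)
step 2: output 4; order=[3,4]; indeg=(0,0,1,0,0,0,1,1,0)
step 3: output 0; order=[3,4,0]; indeg=(0,0,1,0,0,0,1,1,0)
step 4: output 1; order=[3,4,0,1]; indeg=(0,0,1,0,0,0,1,1,0)
step 5: output 5; order=[3,4,0,1,5]; indeg=(0,0,0,0,0,0,0,1,0)
step 6: output 2; order=[3,4,0,1,5,2]; indeg=(0,0,0,0,0,0,0,1,0)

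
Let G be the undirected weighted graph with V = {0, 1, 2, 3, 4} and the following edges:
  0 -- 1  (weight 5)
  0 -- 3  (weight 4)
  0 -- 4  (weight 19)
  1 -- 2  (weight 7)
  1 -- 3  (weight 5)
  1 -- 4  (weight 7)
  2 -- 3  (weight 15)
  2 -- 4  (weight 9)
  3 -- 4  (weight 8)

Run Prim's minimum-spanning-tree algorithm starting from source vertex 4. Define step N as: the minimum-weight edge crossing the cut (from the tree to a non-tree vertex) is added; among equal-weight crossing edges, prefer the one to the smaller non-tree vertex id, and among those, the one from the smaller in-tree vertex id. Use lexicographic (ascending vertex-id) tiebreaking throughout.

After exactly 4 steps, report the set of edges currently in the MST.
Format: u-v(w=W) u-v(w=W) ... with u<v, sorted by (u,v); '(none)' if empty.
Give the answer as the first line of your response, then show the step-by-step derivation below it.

0-1(w=5) 0-3(w=4) 1-2(w=7) 1-4(w=7)

step 1: add edge 1-4 (w=7); MST = {1-4(w=7)}
step 2: add edge 0-1 (w=5); MST = {0-1(w=5) 1-4(w=7)}
step 3: add edge 0-3 (w=4); MST = {0-1(w=5) 0-3(w=4) 1-4(w=7)}
step 4: add edge 1-2 (w=7); MST = {0-1(w=5) 0-3(w=4) 1-2(w=7) 1-4(w=7)}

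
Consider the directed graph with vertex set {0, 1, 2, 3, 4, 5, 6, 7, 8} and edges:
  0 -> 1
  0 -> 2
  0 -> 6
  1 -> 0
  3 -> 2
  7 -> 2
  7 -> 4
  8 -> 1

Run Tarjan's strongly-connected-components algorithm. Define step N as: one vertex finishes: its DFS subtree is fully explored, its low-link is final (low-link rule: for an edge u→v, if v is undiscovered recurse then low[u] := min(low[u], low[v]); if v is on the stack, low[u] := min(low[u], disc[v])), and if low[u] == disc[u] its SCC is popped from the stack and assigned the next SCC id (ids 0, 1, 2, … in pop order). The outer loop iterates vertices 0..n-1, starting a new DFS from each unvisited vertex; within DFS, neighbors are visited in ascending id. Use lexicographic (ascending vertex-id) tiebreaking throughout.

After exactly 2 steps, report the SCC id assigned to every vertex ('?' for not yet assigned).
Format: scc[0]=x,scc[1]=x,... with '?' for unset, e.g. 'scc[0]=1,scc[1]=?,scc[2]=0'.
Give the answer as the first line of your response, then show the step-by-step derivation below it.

scc[0]=?,scc[1]=?,scc[2]=0,scc[3]=?,scc[4]=?,scc[5]=?,scc[6]=?,scc[7]=?,scc[8]=?

step 1: low=(low[0]=0,low[1]=0,low[2]=?,low[3]=?,low[4]=?,low[5]=?,low[6]=?,low[7]=?,low[8]=?); scc=(scc[0]=?,scc[1]=?,scc[2]=?,scc[3]=?,scc[4]=?,scc[5]=?,scc[6]=?,scc[7]=?,scc[8]=?)
step 2: low=(low[0]=0,low[1]=0,low[2]=2,low[3]=?,low[4]=?,low[5]=?,low[6]=?,low[7]=?,low[8]=?); scc=(scc[0]=?,scc[1]=?,scc[2]=0,scc[3]=?,scc[4]=?,scc[5]=?,scc[6]=?,scc[7]=?,scc[8]=?)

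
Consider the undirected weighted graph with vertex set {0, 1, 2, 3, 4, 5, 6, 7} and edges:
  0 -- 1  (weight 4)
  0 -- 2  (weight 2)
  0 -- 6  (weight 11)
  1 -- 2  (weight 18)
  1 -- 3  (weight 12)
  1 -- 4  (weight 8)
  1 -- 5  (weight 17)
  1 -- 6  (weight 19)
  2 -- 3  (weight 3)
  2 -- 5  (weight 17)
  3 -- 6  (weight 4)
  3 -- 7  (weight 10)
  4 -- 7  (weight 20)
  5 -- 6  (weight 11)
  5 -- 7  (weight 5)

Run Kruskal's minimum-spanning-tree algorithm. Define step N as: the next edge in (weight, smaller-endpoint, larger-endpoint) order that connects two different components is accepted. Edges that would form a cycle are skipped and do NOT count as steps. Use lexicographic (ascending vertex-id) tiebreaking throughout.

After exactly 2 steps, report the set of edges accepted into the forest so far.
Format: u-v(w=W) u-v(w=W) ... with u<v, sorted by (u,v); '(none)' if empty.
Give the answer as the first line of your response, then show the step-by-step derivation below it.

0-2(w=2) 2-3(w=3)

step 1: add edge 0-2 (w=2); MST = {0-2(w=2)}
step 2: add edge 2-3 (w=3); MST = {0-2(w=2) 2-3(w=3)}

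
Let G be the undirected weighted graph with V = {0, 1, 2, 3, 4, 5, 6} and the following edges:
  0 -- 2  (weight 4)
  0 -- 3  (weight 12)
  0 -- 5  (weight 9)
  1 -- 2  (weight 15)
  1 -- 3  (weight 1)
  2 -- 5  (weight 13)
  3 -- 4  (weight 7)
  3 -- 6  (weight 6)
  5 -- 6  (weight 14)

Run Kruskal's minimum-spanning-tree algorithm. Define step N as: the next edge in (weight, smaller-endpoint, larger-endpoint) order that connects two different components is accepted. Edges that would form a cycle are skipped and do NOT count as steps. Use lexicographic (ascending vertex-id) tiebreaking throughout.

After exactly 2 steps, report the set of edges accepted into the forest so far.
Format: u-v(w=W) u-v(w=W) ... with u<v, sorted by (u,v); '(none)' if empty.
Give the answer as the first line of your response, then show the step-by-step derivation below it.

0-2(w=4) 1-3(w=1)

step 1: add edge 1-3 (w=1); MST = {1-3(w=1)}
step 2: add edge 0-2 (w=4); MST = {0-2(w=4) 1-3(w=1)}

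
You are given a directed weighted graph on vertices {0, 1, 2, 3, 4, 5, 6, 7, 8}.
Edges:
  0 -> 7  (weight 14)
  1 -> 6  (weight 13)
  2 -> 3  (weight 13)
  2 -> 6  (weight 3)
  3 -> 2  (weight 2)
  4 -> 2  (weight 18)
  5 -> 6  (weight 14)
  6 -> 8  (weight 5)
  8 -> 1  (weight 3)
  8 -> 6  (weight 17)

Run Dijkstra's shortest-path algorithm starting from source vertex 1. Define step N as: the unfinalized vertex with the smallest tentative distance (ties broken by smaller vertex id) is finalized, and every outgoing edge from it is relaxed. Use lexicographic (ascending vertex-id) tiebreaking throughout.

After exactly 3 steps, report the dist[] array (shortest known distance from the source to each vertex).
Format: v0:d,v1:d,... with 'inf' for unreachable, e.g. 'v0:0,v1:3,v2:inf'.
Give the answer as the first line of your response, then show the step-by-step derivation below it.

v0:inf,v1:0,v2:inf,v3:inf,v4:inf,v5:inf,v6:13,v7:inf,v8:18

step 1: dist = v0:inf,v1:0,v2:inf,v3:inf,v4:inf,v5:inf,v6:13,v7:inf,v8:inf
step 2: dist = v0:inf,v1:0,v2:inf,v3:inf,v4:inf,v5:inf,v6:13,v7:inf,v8:18
step 3: dist = v0:inf,v1:0,v2:inf,v3:inf,v4:inf,v5:inf,v6:13,v7:inf,v8:18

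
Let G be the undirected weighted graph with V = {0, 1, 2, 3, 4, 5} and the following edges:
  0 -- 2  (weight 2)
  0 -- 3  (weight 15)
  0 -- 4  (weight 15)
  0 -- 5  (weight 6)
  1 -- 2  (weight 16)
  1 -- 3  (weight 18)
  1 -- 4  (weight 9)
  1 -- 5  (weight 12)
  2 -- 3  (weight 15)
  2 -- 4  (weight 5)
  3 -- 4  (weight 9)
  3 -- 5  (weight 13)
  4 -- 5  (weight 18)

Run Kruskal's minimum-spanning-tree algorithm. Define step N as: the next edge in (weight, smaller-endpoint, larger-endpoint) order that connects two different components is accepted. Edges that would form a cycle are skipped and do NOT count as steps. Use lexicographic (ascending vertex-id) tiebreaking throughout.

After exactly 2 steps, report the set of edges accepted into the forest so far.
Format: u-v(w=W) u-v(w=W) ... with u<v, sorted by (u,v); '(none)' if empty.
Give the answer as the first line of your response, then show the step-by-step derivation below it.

0-2(w=2) 2-4(w=5)

step 1: add edge 0-2 (w=2); MST = {0-2(w=2)}
step 2: add edge 2-4 (w=5); MST = {0-2(w=2) 2-4(w=5)}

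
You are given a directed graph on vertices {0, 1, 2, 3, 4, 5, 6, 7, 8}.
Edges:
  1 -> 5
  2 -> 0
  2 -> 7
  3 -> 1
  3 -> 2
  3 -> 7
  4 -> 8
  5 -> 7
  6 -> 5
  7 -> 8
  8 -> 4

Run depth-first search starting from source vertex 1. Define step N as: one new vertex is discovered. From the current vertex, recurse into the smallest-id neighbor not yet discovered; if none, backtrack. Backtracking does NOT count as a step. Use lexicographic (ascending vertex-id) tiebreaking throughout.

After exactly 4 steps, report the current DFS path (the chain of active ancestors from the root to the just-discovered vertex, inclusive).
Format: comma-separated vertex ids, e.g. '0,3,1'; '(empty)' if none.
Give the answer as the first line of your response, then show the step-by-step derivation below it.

1,5,7,8

step 1: discover 1; path=1; order=1
step 2: discover 5; path=1>5; order=1,5
step 3: discover 7; path=1>5>7; order=1,5,7
step 4: discover 8; path=1>5>7>8; order=1,5,7,8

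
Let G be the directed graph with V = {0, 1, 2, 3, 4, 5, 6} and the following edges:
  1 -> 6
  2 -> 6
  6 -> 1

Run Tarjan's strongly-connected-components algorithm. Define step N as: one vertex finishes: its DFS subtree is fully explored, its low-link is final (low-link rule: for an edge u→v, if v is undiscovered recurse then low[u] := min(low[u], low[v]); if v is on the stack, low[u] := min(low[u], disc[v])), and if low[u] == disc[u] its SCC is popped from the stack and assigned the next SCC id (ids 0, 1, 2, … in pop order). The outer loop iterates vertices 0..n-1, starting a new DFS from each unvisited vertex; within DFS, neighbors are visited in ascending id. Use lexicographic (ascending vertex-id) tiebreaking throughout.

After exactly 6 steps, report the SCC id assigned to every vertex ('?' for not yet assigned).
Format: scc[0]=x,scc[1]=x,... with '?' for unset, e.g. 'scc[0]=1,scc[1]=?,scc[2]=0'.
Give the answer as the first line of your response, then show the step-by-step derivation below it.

scc[0]=0,scc[1]=1,scc[2]=2,scc[3]=3,scc[4]=4,scc[5]=?,scc[6]=1

step 1: low=(low[0]=0,low[1]=?,low[2]=?,low[3]=?,low[4]=?,low[5]=?,low[6]=?); scc=(scc[0]=0,scc[1]=?,scc[2]=?,scc[3]=?,scc[4]=?,scc[5]=?,scc[6]=?)
step 2: low=(low[0]=0,low[1]=1,low[2]=?,low[3]=?,low[4]=?,low[5]=?,low[6]=1); scc=(scc[0]=0,scc[1]=?,scc[2]=?,scc[3]=?,scc[4]=?,scc[5]=?,scc[6]=?)
step 3: low=(low[0]=0,low[1]=1,low[2]=?,low[3]=?,low[4]=?,low[5]=?,low[6]=1); scc=(scc[0]=0,scc[1]=1,scc[2]=?,scc[3]=?,scc[4]=?,scc[5]=?,scc[6]=1)
step 4: low=(low[0]=0,low[1]=1,low[2]=3,low[3]=?,low[4]=?,low[5]=?,low[6]=1); scc=(scc[0]=0,scc[1]=1,scc[2]=2,scc[3]=?,scc[4]=?,scc[5]=?,scc[6]=1)
step 5: low=(low[0]=0,low[1]=1,low[2]=3,low[3]=4,low[4]=?,low[5]=?,low[6]=1); scc=(scc[0]=0,scc[1]=1,scc[2]=2,scc[3]=3,scc[4]=?,scc[5]=?,scc[6]=1)
step 6: low=(low[0]=0,low[1]=1,low[2]=3,low[3]=4,low[4]=5,low[5]=?,low[6]=1); scc=(scc[0]=0,scc[1]=1,scc[2]=2,scc[3]=3,scc[4]=4,scc[5]=?,scc[6]=1)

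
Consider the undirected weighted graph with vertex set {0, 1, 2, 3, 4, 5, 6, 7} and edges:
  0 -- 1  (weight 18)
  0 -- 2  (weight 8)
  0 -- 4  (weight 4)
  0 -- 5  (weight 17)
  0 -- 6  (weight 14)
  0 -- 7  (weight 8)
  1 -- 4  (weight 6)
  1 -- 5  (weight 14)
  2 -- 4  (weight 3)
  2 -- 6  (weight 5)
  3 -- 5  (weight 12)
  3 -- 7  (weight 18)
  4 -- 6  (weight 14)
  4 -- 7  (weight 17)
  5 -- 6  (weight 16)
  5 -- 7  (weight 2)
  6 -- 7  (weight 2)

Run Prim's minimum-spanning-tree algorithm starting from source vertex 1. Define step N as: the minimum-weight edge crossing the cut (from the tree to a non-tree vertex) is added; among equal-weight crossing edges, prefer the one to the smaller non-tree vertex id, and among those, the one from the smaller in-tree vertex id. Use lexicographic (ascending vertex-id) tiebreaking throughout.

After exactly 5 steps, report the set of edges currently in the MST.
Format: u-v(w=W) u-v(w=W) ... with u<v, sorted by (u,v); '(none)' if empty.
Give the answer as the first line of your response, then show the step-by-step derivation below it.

0-4(w=4) 1-4(w=6) 2-4(w=3) 2-6(w=5) 6-7(w=2)

step 1: add edge 1-4 (w=6); MST = {1-4(w=6)}
step 2: add edge 2-4 (w=3); MST = {1-4(w=6) 2-4(w=3)}
step 3: add edge 0-4 (w=4); MST = {0-4(w=4) 1-4(w=6) 2-4(w=3)}
step 4: add edge 2-6 (w=5); MST = {0-4(w=4) 1-4(w=6) 2-4(w=3) 2-6(w=5)}
step 5: add edge 6-7 (w=2); MST = {0-4(w=4) 1-4(w=6) 2-4(w=3) 2-6(w=5) 6-7(w=2)}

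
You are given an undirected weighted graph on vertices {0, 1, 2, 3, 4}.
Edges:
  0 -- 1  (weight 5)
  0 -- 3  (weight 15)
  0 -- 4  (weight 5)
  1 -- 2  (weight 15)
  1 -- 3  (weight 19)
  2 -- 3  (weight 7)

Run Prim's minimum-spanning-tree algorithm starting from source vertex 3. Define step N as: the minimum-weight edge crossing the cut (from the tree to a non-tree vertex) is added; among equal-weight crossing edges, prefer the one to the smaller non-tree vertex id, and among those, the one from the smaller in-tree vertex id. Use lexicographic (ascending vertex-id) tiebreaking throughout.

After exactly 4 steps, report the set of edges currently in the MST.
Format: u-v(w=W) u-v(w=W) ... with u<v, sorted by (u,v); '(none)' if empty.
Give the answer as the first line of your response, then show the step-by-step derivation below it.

0-1(w=5) 0-3(w=15) 0-4(w=5) 2-3(w=7)

step 1: add edge 2-3 (w=7); MST = {2-3(w=7)}
step 2: add edge 0-3 (w=15); MST = {0-3(w=15) 2-3(w=7)}
step 3: add edge 0-1 (w=5); MST = {0-1(w=5) 0-3(w=15) 2-3(w=7)}
step 4: add edge 0-4 (w=5); MST = {0-1(w=5) 0-3(w=15) 0-4(w=5) 2-3(w=7)}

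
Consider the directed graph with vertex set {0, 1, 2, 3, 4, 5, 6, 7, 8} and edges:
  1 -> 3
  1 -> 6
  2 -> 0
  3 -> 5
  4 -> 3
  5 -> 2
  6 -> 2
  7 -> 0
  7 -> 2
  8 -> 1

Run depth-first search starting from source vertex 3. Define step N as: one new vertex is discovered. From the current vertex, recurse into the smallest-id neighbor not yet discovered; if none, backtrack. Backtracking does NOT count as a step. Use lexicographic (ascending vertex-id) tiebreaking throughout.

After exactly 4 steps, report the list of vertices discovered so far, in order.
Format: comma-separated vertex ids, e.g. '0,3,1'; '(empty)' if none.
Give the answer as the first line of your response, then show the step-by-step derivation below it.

3,5,2,0

step 1: discover 3; path=3; order=3
step 2: discover 5; path=3>5; order=3,5
step 3: discover 2; path=3>5>2; order=3,5,2
step 4: discover 0; path=3>5>2>0; order=3,5,2,0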